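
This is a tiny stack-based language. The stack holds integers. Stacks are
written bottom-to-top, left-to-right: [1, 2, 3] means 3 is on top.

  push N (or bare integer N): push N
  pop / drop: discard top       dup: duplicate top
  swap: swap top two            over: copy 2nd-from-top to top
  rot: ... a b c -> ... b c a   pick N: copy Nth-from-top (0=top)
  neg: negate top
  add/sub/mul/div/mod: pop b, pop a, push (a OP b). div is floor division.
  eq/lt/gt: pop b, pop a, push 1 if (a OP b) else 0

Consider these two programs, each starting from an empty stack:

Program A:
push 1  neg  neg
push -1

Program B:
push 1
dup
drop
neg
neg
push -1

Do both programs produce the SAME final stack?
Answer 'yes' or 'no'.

Answer: yes

Derivation:
Program A trace:
  After 'push 1': [1]
  After 'neg': [-1]
  After 'neg': [1]
  After 'push -1': [1, -1]
Program A final stack: [1, -1]

Program B trace:
  After 'push 1': [1]
  After 'dup': [1, 1]
  After 'drop': [1]
  After 'neg': [-1]
  After 'neg': [1]
  After 'push -1': [1, -1]
Program B final stack: [1, -1]
Same: yes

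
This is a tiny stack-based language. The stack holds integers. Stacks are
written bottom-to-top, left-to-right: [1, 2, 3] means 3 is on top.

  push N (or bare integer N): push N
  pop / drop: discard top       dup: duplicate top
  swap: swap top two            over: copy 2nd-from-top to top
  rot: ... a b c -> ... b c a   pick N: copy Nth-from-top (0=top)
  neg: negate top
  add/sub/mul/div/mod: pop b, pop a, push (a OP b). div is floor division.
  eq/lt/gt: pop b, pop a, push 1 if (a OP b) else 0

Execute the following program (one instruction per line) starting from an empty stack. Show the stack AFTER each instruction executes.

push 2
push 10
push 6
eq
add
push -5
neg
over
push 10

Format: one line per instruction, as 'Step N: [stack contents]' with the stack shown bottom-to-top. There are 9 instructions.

Step 1: [2]
Step 2: [2, 10]
Step 3: [2, 10, 6]
Step 4: [2, 0]
Step 5: [2]
Step 6: [2, -5]
Step 7: [2, 5]
Step 8: [2, 5, 2]
Step 9: [2, 5, 2, 10]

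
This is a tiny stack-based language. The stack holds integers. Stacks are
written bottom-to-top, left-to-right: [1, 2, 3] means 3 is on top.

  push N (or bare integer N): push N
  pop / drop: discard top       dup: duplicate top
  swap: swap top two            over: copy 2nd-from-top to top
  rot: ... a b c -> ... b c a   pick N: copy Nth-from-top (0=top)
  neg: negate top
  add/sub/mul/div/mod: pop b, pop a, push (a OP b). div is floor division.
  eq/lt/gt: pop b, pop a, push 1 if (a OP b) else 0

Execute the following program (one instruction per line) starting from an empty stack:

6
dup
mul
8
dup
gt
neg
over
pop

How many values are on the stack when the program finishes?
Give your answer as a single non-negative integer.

After 'push 6': stack = [6] (depth 1)
After 'dup': stack = [6, 6] (depth 2)
After 'mul': stack = [36] (depth 1)
After 'push 8': stack = [36, 8] (depth 2)
After 'dup': stack = [36, 8, 8] (depth 3)
After 'gt': stack = [36, 0] (depth 2)
After 'neg': stack = [36, 0] (depth 2)
After 'over': stack = [36, 0, 36] (depth 3)
After 'pop': stack = [36, 0] (depth 2)

Answer: 2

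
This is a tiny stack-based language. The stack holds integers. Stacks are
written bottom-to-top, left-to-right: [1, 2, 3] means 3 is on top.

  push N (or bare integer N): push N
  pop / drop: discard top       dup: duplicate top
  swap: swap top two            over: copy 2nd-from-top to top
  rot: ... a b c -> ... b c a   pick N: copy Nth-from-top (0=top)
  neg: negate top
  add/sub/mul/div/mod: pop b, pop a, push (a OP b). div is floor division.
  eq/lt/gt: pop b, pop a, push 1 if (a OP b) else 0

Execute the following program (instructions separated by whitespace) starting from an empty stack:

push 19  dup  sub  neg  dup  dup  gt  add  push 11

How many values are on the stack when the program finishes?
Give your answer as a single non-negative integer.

Answer: 2

Derivation:
After 'push 19': stack = [19] (depth 1)
After 'dup': stack = [19, 19] (depth 2)
After 'sub': stack = [0] (depth 1)
After 'neg': stack = [0] (depth 1)
After 'dup': stack = [0, 0] (depth 2)
After 'dup': stack = [0, 0, 0] (depth 3)
After 'gt': stack = [0, 0] (depth 2)
After 'add': stack = [0] (depth 1)
After 'push 11': stack = [0, 11] (depth 2)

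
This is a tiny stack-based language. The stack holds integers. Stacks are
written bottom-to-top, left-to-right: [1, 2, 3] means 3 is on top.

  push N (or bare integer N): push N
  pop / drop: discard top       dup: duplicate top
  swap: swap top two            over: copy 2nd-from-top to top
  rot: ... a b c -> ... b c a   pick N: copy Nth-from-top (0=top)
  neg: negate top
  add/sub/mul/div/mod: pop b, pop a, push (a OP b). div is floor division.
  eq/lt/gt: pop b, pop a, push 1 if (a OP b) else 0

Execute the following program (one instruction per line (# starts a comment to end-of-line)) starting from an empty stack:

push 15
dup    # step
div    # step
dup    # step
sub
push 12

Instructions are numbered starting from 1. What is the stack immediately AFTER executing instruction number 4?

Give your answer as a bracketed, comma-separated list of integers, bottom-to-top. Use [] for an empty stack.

Answer: [1, 1]

Derivation:
Step 1 ('push 15'): [15]
Step 2 ('dup'): [15, 15]
Step 3 ('div'): [1]
Step 4 ('dup'): [1, 1]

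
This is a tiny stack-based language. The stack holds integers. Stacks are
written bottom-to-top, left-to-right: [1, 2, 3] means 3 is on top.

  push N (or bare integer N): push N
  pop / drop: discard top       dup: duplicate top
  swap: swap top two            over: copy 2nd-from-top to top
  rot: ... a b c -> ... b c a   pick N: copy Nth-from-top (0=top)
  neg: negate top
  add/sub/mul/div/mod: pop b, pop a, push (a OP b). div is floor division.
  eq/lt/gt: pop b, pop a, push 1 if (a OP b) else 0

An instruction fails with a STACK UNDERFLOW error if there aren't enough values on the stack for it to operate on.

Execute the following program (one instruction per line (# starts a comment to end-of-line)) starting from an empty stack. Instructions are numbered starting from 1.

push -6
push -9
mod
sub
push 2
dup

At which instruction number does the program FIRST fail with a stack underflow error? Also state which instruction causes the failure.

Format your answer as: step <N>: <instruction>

Answer: step 4: sub

Derivation:
Step 1 ('push -6'): stack = [-6], depth = 1
Step 2 ('push -9'): stack = [-6, -9], depth = 2
Step 3 ('mod'): stack = [-6], depth = 1
Step 4 ('sub'): needs 2 value(s) but depth is 1 — STACK UNDERFLOW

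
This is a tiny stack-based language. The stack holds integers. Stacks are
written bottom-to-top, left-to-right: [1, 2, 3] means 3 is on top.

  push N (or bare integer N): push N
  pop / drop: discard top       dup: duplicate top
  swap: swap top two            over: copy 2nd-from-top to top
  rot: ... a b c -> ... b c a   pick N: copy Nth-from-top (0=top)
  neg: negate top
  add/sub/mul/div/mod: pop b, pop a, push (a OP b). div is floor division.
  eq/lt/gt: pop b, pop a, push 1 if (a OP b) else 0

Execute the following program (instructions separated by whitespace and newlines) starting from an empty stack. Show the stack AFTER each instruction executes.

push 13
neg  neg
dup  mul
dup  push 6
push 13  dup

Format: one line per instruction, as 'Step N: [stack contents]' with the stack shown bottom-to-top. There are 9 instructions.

Step 1: [13]
Step 2: [-13]
Step 3: [13]
Step 4: [13, 13]
Step 5: [169]
Step 6: [169, 169]
Step 7: [169, 169, 6]
Step 8: [169, 169, 6, 13]
Step 9: [169, 169, 6, 13, 13]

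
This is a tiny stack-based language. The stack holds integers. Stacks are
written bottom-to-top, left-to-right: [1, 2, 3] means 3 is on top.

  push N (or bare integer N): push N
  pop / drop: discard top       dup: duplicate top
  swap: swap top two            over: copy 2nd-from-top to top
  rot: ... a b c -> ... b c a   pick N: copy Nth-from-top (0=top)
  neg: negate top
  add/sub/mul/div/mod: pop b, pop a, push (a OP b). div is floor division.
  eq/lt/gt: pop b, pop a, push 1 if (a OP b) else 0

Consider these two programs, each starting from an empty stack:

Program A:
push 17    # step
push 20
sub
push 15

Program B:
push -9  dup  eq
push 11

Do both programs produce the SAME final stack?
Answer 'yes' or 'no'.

Program A trace:
  After 'push 17': [17]
  After 'push 20': [17, 20]
  After 'sub': [-3]
  After 'push 15': [-3, 15]
Program A final stack: [-3, 15]

Program B trace:
  After 'push -9': [-9]
  After 'dup': [-9, -9]
  After 'eq': [1]
  After 'push 11': [1, 11]
Program B final stack: [1, 11]
Same: no

Answer: no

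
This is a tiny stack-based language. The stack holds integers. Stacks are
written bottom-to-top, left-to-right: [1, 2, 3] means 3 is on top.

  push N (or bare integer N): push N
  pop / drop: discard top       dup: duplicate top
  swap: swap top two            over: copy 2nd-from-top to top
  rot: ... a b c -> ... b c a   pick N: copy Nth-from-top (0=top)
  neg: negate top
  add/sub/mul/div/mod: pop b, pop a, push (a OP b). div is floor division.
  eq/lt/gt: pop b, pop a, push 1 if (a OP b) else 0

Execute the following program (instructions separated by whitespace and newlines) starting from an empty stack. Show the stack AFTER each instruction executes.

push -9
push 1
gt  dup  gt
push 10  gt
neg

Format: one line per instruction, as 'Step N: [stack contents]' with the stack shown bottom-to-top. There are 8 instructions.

Step 1: [-9]
Step 2: [-9, 1]
Step 3: [0]
Step 4: [0, 0]
Step 5: [0]
Step 6: [0, 10]
Step 7: [0]
Step 8: [0]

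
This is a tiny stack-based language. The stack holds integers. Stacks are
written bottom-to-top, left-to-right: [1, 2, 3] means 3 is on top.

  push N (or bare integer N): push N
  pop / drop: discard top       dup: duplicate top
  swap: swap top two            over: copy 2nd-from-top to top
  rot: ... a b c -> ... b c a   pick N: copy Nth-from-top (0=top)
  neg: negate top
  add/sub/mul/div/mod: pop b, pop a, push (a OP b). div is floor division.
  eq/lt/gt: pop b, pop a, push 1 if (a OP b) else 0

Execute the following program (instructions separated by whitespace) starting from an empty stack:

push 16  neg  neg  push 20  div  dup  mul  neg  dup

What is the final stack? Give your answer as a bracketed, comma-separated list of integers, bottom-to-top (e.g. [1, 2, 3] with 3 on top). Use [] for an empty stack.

After 'push 16': [16]
After 'neg': [-16]
After 'neg': [16]
After 'push 20': [16, 20]
After 'div': [0]
After 'dup': [0, 0]
After 'mul': [0]
After 'neg': [0]
After 'dup': [0, 0]

Answer: [0, 0]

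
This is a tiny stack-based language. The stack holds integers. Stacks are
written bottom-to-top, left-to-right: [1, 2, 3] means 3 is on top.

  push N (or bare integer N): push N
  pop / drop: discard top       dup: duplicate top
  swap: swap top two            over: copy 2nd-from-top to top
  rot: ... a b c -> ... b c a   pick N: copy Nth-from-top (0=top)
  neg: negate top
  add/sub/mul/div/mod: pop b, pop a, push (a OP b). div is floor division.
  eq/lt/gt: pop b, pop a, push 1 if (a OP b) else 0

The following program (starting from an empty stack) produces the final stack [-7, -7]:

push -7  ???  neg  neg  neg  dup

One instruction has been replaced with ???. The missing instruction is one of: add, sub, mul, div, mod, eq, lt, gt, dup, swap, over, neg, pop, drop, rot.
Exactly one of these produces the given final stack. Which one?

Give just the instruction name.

Stack before ???: [-7]
Stack after ???:  [7]
The instruction that transforms [-7] -> [7] is: neg

Answer: neg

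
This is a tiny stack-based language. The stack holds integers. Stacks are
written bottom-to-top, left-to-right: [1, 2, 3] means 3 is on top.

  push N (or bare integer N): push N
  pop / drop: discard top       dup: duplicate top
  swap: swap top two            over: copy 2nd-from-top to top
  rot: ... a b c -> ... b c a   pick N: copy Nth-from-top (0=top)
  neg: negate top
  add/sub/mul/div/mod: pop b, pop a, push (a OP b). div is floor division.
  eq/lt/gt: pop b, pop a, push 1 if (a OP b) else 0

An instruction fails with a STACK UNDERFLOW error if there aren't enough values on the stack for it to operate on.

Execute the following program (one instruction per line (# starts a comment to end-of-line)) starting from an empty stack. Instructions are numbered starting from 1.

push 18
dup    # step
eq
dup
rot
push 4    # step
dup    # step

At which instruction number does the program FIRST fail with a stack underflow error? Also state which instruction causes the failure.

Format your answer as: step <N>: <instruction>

Step 1 ('push 18'): stack = [18], depth = 1
Step 2 ('dup'): stack = [18, 18], depth = 2
Step 3 ('eq'): stack = [1], depth = 1
Step 4 ('dup'): stack = [1, 1], depth = 2
Step 5 ('rot'): needs 3 value(s) but depth is 2 — STACK UNDERFLOW

Answer: step 5: rot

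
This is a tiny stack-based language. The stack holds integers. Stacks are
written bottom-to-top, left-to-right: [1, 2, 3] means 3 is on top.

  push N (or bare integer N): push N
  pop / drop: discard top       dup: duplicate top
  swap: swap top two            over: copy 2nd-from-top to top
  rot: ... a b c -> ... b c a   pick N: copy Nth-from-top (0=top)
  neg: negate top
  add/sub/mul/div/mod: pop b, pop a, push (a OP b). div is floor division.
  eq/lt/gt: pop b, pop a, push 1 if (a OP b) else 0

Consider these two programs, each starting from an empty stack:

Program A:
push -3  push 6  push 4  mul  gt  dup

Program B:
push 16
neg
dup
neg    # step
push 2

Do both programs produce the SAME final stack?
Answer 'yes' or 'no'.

Answer: no

Derivation:
Program A trace:
  After 'push -3': [-3]
  After 'push 6': [-3, 6]
  After 'push 4': [-3, 6, 4]
  After 'mul': [-3, 24]
  After 'gt': [0]
  After 'dup': [0, 0]
Program A final stack: [0, 0]

Program B trace:
  After 'push 16': [16]
  After 'neg': [-16]
  After 'dup': [-16, -16]
  After 'neg': [-16, 16]
  After 'push 2': [-16, 16, 2]
Program B final stack: [-16, 16, 2]
Same: no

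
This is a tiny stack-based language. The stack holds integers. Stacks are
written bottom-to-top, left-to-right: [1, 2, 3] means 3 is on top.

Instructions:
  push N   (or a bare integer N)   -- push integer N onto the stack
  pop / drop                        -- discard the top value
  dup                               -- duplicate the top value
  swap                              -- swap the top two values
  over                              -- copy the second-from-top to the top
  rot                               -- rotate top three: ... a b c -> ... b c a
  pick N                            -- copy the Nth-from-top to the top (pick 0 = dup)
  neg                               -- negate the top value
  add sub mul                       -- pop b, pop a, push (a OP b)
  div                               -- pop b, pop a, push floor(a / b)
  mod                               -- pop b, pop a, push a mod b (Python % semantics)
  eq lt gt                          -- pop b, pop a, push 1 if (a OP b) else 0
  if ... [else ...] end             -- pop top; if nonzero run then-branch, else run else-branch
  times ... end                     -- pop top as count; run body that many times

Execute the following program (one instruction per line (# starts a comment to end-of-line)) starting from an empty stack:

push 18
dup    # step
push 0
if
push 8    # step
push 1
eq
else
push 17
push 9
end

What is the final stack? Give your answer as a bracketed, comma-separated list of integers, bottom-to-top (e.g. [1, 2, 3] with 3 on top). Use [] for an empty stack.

After 'push 18': [18]
After 'dup': [18, 18]
After 'push 0': [18, 18, 0]
After 'if': [18, 18]
After 'push 17': [18, 18, 17]
After 'push 9': [18, 18, 17, 9]

Answer: [18, 18, 17, 9]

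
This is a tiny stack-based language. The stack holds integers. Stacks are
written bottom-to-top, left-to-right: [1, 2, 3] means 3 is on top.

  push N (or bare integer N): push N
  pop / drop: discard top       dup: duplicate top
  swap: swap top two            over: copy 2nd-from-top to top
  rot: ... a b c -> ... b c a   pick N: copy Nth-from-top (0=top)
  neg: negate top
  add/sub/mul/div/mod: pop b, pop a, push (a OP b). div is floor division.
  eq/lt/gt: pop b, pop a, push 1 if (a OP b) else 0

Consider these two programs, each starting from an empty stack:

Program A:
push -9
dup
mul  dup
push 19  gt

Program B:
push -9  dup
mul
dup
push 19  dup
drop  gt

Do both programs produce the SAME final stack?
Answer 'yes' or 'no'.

Answer: yes

Derivation:
Program A trace:
  After 'push -9': [-9]
  After 'dup': [-9, -9]
  After 'mul': [81]
  After 'dup': [81, 81]
  After 'push 19': [81, 81, 19]
  After 'gt': [81, 1]
Program A final stack: [81, 1]

Program B trace:
  After 'push -9': [-9]
  After 'dup': [-9, -9]
  After 'mul': [81]
  After 'dup': [81, 81]
  After 'push 19': [81, 81, 19]
  After 'dup': [81, 81, 19, 19]
  After 'drop': [81, 81, 19]
  After 'gt': [81, 1]
Program B final stack: [81, 1]
Same: yes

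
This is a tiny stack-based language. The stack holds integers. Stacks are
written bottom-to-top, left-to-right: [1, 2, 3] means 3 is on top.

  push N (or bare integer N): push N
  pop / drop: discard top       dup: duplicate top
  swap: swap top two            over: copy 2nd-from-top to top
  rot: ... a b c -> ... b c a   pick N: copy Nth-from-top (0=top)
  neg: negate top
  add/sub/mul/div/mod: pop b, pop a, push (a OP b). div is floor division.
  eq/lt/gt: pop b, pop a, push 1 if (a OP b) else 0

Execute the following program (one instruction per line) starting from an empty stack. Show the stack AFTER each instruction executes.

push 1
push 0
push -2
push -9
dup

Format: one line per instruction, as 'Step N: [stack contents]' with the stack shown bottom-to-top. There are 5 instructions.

Step 1: [1]
Step 2: [1, 0]
Step 3: [1, 0, -2]
Step 4: [1, 0, -2, -9]
Step 5: [1, 0, -2, -9, -9]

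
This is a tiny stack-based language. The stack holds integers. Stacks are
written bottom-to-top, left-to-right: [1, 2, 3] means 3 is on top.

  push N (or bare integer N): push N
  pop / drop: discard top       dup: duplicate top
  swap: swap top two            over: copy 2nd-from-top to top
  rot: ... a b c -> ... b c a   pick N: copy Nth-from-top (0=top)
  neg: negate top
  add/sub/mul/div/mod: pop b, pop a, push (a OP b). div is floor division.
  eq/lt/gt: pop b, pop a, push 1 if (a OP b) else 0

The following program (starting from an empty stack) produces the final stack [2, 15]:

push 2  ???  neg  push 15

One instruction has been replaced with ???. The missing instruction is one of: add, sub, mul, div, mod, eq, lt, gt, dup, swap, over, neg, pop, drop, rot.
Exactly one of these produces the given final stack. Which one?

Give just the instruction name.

Stack before ???: [2]
Stack after ???:  [-2]
The instruction that transforms [2] -> [-2] is: neg

Answer: neg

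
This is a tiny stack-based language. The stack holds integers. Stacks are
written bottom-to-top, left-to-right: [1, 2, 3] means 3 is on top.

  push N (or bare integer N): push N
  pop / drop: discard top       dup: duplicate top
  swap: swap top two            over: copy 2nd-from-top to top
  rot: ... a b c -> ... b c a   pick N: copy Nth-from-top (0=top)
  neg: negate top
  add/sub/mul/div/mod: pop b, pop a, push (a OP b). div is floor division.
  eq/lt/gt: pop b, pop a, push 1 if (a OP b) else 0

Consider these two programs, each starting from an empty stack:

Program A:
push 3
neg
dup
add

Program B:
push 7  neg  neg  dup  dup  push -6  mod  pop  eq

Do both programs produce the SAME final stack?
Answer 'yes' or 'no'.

Program A trace:
  After 'push 3': [3]
  After 'neg': [-3]
  After 'dup': [-3, -3]
  After 'add': [-6]
Program A final stack: [-6]

Program B trace:
  After 'push 7': [7]
  After 'neg': [-7]
  After 'neg': [7]
  After 'dup': [7, 7]
  After 'dup': [7, 7, 7]
  After 'push -6': [7, 7, 7, -6]
  After 'mod': [7, 7, -5]
  After 'pop': [7, 7]
  After 'eq': [1]
Program B final stack: [1]
Same: no

Answer: no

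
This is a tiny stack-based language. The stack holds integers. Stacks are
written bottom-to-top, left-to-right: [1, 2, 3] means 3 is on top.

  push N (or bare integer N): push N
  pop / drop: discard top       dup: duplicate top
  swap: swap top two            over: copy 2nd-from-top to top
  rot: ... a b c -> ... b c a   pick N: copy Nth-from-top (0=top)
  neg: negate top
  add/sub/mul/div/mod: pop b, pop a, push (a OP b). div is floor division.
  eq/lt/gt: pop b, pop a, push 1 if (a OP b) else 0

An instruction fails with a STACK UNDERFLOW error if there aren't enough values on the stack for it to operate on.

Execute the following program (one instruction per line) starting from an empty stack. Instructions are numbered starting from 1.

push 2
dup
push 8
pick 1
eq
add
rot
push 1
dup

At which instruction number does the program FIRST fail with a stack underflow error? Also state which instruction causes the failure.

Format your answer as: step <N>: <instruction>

Step 1 ('push 2'): stack = [2], depth = 1
Step 2 ('dup'): stack = [2, 2], depth = 2
Step 3 ('push 8'): stack = [2, 2, 8], depth = 3
Step 4 ('pick 1'): stack = [2, 2, 8, 2], depth = 4
Step 5 ('eq'): stack = [2, 2, 0], depth = 3
Step 6 ('add'): stack = [2, 2], depth = 2
Step 7 ('rot'): needs 3 value(s) but depth is 2 — STACK UNDERFLOW

Answer: step 7: rot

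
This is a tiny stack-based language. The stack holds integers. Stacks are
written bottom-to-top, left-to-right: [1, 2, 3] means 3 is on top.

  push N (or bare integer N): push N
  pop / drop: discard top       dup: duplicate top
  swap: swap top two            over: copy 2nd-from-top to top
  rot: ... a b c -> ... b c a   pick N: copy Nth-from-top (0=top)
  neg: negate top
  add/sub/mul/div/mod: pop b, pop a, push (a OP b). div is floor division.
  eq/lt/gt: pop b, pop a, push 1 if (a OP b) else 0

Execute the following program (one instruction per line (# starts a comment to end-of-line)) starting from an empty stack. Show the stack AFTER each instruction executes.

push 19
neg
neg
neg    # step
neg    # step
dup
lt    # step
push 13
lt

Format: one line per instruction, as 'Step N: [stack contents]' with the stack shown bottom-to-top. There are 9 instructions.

Step 1: [19]
Step 2: [-19]
Step 3: [19]
Step 4: [-19]
Step 5: [19]
Step 6: [19, 19]
Step 7: [0]
Step 8: [0, 13]
Step 9: [1]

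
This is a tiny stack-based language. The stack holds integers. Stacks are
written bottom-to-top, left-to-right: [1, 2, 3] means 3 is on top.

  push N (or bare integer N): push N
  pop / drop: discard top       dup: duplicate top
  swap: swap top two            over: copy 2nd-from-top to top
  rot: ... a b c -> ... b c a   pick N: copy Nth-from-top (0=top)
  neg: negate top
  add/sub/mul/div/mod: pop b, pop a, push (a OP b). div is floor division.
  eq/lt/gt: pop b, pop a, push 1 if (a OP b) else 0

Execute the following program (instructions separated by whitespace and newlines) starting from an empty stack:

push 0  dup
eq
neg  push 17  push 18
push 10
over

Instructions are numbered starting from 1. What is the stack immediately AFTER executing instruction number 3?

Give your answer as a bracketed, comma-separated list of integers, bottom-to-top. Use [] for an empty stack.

Step 1 ('push 0'): [0]
Step 2 ('dup'): [0, 0]
Step 3 ('eq'): [1]

Answer: [1]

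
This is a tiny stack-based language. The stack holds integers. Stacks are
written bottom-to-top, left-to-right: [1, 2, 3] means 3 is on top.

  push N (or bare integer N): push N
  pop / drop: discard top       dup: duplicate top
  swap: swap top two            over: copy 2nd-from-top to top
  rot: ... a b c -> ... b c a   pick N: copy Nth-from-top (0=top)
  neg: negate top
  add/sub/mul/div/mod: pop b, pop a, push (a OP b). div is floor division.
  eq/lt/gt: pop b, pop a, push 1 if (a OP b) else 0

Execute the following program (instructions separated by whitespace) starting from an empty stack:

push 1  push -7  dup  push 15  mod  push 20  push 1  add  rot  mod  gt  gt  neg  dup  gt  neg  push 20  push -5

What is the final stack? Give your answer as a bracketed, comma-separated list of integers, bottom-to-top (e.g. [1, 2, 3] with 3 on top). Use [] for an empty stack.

After 'push 1': [1]
After 'push -7': [1, -7]
After 'dup': [1, -7, -7]
After 'push 15': [1, -7, -7, 15]
After 'mod': [1, -7, 8]
After 'push 20': [1, -7, 8, 20]
After 'push 1': [1, -7, 8, 20, 1]
After 'add': [1, -7, 8, 21]
After 'rot': [1, 8, 21, -7]
After 'mod': [1, 8, 0]
After 'gt': [1, 1]
After 'gt': [0]
After 'neg': [0]
After 'dup': [0, 0]
After 'gt': [0]
After 'neg': [0]
After 'push 20': [0, 20]
After 'push -5': [0, 20, -5]

Answer: [0, 20, -5]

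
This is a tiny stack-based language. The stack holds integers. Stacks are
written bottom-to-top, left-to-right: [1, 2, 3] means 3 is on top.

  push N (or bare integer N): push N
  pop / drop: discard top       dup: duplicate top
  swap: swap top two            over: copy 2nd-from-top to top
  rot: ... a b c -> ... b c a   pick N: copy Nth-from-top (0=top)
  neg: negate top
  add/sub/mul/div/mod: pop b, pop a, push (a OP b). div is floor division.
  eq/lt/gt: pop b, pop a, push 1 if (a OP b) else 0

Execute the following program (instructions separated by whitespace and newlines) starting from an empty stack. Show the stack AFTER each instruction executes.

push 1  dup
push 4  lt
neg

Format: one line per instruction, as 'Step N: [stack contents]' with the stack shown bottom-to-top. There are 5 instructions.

Step 1: [1]
Step 2: [1, 1]
Step 3: [1, 1, 4]
Step 4: [1, 1]
Step 5: [1, -1]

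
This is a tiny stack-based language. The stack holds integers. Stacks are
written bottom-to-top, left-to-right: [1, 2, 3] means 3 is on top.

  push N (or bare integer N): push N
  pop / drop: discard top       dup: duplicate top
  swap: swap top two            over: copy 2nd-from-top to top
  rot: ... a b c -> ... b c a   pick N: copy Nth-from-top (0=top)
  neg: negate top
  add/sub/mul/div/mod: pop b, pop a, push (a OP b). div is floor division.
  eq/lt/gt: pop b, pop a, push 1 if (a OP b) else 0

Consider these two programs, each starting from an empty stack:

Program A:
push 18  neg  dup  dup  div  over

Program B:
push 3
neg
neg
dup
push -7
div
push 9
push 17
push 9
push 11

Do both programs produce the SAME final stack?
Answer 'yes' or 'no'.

Answer: no

Derivation:
Program A trace:
  After 'push 18': [18]
  After 'neg': [-18]
  After 'dup': [-18, -18]
  After 'dup': [-18, -18, -18]
  After 'div': [-18, 1]
  After 'over': [-18, 1, -18]
Program A final stack: [-18, 1, -18]

Program B trace:
  After 'push 3': [3]
  After 'neg': [-3]
  After 'neg': [3]
  After 'dup': [3, 3]
  After 'push -7': [3, 3, -7]
  After 'div': [3, -1]
  After 'push 9': [3, -1, 9]
  After 'push 17': [3, -1, 9, 17]
  After 'push 9': [3, -1, 9, 17, 9]
  After 'push 11': [3, -1, 9, 17, 9, 11]
Program B final stack: [3, -1, 9, 17, 9, 11]
Same: no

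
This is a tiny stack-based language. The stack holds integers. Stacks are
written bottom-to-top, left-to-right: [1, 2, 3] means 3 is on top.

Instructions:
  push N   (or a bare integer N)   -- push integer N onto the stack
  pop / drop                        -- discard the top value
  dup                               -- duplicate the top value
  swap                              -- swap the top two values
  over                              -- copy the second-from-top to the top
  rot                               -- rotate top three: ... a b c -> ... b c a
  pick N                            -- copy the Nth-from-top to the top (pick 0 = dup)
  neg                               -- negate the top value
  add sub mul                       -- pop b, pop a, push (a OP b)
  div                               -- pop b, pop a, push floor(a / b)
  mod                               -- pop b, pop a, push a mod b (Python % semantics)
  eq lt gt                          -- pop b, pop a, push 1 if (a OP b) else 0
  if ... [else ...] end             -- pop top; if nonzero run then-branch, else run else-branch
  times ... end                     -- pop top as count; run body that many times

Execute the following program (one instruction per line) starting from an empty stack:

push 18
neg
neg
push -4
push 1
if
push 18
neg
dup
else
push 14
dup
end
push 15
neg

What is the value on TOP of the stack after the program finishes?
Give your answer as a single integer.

After 'push 18': [18]
After 'neg': [-18]
After 'neg': [18]
After 'push -4': [18, -4]
After 'push 1': [18, -4, 1]
After 'if': [18, -4]
After 'push 18': [18, -4, 18]
After 'neg': [18, -4, -18]
After 'dup': [18, -4, -18, -18]
After 'push 15': [18, -4, -18, -18, 15]
After 'neg': [18, -4, -18, -18, -15]

Answer: -15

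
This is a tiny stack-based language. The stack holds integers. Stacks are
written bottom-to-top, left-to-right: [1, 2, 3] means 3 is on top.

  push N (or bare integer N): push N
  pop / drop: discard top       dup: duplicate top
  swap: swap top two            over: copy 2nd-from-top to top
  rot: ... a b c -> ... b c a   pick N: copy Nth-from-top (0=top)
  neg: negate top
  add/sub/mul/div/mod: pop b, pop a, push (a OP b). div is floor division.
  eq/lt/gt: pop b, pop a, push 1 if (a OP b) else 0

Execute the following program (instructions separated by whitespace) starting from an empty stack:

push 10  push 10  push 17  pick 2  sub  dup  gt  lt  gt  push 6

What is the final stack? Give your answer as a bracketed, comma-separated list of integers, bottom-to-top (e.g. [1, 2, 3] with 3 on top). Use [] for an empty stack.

Answer: [1, 6]

Derivation:
After 'push 10': [10]
After 'push 10': [10, 10]
After 'push 17': [10, 10, 17]
After 'pick 2': [10, 10, 17, 10]
After 'sub': [10, 10, 7]
After 'dup': [10, 10, 7, 7]
After 'gt': [10, 10, 0]
After 'lt': [10, 0]
After 'gt': [1]
After 'push 6': [1, 6]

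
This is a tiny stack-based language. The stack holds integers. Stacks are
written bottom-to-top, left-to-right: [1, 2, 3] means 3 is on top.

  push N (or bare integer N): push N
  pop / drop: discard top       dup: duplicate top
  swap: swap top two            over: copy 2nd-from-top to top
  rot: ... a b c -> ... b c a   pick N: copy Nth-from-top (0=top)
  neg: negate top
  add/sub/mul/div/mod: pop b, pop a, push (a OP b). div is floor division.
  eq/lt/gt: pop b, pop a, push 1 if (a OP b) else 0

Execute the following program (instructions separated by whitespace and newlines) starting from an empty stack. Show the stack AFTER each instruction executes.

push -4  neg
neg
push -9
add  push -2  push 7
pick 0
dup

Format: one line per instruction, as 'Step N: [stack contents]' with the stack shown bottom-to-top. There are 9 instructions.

Step 1: [-4]
Step 2: [4]
Step 3: [-4]
Step 4: [-4, -9]
Step 5: [-13]
Step 6: [-13, -2]
Step 7: [-13, -2, 7]
Step 8: [-13, -2, 7, 7]
Step 9: [-13, -2, 7, 7, 7]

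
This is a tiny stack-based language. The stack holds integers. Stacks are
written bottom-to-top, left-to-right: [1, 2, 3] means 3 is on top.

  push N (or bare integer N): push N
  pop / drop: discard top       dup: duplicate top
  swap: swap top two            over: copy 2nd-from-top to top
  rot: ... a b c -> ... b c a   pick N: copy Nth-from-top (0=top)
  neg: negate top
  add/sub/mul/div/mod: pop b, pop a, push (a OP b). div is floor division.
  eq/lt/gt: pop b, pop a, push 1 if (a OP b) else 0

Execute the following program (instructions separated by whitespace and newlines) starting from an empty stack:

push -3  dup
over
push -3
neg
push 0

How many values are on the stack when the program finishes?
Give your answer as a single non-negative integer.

After 'push -3': stack = [-3] (depth 1)
After 'dup': stack = [-3, -3] (depth 2)
After 'over': stack = [-3, -3, -3] (depth 3)
After 'push -3': stack = [-3, -3, -3, -3] (depth 4)
After 'neg': stack = [-3, -3, -3, 3] (depth 4)
After 'push 0': stack = [-3, -3, -3, 3, 0] (depth 5)

Answer: 5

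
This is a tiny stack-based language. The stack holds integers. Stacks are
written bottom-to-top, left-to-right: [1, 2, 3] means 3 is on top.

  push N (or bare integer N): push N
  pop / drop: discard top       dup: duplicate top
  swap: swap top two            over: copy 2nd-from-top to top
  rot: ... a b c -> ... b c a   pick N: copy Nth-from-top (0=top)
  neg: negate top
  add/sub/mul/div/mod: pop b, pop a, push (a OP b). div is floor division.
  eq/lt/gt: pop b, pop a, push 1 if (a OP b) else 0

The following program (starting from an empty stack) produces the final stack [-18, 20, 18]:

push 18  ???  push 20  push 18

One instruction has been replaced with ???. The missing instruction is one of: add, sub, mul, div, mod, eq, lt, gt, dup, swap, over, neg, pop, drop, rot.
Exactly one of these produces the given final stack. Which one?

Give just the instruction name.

Answer: neg

Derivation:
Stack before ???: [18]
Stack after ???:  [-18]
The instruction that transforms [18] -> [-18] is: neg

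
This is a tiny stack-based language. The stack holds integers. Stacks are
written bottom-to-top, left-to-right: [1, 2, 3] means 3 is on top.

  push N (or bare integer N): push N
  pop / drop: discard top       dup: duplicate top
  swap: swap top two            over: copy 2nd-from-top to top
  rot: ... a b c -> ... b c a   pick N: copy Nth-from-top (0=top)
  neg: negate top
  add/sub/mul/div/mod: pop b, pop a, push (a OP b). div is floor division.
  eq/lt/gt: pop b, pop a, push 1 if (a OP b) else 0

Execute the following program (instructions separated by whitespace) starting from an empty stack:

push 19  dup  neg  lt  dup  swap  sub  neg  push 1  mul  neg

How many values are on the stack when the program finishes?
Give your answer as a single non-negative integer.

After 'push 19': stack = [19] (depth 1)
After 'dup': stack = [19, 19] (depth 2)
After 'neg': stack = [19, -19] (depth 2)
After 'lt': stack = [0] (depth 1)
After 'dup': stack = [0, 0] (depth 2)
After 'swap': stack = [0, 0] (depth 2)
After 'sub': stack = [0] (depth 1)
After 'neg': stack = [0] (depth 1)
After 'push 1': stack = [0, 1] (depth 2)
After 'mul': stack = [0] (depth 1)
After 'neg': stack = [0] (depth 1)

Answer: 1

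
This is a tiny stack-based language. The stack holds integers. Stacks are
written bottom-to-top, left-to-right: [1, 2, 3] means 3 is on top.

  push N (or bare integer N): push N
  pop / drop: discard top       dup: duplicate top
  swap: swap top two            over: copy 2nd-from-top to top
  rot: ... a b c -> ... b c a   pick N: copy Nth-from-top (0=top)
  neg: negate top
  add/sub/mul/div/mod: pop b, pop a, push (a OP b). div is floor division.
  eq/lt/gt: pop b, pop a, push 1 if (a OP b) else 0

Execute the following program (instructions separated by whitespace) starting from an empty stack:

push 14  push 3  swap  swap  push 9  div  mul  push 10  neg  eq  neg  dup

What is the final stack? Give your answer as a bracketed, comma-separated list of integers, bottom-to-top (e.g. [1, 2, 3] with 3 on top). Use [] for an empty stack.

Answer: [0, 0]

Derivation:
After 'push 14': [14]
After 'push 3': [14, 3]
After 'swap': [3, 14]
After 'swap': [14, 3]
After 'push 9': [14, 3, 9]
After 'div': [14, 0]
After 'mul': [0]
After 'push 10': [0, 10]
After 'neg': [0, -10]
After 'eq': [0]
After 'neg': [0]
After 'dup': [0, 0]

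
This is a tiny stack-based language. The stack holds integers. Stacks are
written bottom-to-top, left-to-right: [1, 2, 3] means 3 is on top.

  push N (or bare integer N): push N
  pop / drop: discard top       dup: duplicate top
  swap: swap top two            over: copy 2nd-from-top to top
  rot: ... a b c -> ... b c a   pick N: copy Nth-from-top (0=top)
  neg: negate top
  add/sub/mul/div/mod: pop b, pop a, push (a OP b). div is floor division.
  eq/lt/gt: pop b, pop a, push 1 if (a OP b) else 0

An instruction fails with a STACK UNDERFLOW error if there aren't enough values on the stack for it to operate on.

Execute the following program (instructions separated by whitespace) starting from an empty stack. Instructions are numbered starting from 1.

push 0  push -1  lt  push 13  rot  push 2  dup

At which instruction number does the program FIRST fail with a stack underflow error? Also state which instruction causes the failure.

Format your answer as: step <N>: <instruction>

Step 1 ('push 0'): stack = [0], depth = 1
Step 2 ('push -1'): stack = [0, -1], depth = 2
Step 3 ('lt'): stack = [0], depth = 1
Step 4 ('push 13'): stack = [0, 13], depth = 2
Step 5 ('rot'): needs 3 value(s) but depth is 2 — STACK UNDERFLOW

Answer: step 5: rot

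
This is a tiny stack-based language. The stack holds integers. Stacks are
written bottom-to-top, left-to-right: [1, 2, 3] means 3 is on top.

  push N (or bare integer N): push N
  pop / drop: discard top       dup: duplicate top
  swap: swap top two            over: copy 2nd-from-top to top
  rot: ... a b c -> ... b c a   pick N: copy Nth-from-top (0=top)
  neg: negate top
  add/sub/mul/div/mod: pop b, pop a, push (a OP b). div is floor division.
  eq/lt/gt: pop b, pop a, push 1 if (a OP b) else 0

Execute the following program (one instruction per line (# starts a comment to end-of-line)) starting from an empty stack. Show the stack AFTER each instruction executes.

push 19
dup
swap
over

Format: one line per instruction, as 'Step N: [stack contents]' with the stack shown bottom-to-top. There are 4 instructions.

Step 1: [19]
Step 2: [19, 19]
Step 3: [19, 19]
Step 4: [19, 19, 19]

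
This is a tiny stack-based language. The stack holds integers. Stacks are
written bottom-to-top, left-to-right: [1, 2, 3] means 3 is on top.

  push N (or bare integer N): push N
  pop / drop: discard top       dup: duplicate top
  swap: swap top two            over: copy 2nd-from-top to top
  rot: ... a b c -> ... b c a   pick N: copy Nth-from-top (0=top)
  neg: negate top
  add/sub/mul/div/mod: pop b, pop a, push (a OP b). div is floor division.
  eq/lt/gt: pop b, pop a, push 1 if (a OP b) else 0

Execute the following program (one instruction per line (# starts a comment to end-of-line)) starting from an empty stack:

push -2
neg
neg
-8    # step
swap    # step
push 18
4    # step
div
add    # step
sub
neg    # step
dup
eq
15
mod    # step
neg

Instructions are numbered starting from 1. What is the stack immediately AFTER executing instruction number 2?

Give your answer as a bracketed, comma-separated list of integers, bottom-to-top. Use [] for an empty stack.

Step 1 ('push -2'): [-2]
Step 2 ('neg'): [2]

Answer: [2]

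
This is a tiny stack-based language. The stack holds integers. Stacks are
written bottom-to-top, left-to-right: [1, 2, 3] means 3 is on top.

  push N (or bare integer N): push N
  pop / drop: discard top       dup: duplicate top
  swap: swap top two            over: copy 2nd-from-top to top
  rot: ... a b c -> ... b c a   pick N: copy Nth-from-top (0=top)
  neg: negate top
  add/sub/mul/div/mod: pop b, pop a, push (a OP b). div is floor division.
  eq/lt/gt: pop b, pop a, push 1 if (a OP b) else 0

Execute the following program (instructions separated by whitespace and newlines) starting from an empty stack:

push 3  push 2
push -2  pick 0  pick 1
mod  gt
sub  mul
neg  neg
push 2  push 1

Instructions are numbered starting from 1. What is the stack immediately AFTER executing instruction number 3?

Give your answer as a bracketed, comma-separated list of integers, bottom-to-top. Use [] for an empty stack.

Step 1 ('push 3'): [3]
Step 2 ('push 2'): [3, 2]
Step 3 ('push -2'): [3, 2, -2]

Answer: [3, 2, -2]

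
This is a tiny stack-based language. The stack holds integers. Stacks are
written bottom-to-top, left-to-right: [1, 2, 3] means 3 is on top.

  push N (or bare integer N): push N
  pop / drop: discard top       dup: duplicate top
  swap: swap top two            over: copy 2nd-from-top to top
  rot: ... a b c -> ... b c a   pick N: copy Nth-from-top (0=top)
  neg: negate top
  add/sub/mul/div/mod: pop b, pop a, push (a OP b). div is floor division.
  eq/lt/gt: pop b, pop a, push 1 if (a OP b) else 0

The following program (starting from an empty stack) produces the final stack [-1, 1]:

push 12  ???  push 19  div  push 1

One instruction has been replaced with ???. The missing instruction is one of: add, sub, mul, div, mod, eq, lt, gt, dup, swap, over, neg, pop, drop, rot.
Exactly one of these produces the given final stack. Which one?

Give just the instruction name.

Stack before ???: [12]
Stack after ???:  [-12]
The instruction that transforms [12] -> [-12] is: neg

Answer: neg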